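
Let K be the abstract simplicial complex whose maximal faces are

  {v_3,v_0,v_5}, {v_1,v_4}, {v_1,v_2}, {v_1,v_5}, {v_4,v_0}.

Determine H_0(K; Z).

Fix the vertex order v_0 < v_1 < v_2 < v_3 < v_4 < v_5 and write every simplex with vertices in increasing order. Then dim K = 2 and the simplices of K are:

  0-simplices (6): [v_0], [v_1], [v_2], [v_3], [v_4], [v_5]
  1-simplices (7): [v_0,v_3], [v_0,v_4], [v_0,v_5], [v_1,v_2], [v_1,v_4], [v_1,v_5], [v_3,v_5]
  2-simplices (1): [v_0,v_3,v_5]

Hence C_0 ≅ Z^6, C_1 ≅ Z^7, C_2 ≅ Z^1.

The boundary map ∂_1: C_1 → C_0 maps an edge to its endpoints' difference, ∂[p,q] = q − p. For instance
  ∂[v_0,v_3] = [v_3] − [v_0].
The 6×7 boundary matrix has rank 5 and Smith normal form diag(1,1,1,1,1).

The boundary map ∂_2: C_2 → C_1 maps a triangle to the signed sum of its edges. For instance
  ∂[v_0,v_3,v_5] = [v_3,v_5] − [v_0,v_5] + [v_0,v_3].
The resulting 7×1 matrix has rank 1, and its Smith normal form has invariant factors (1).

Computing H_k = (kernel of ∂_k) / (image of ∂_{k+1}):

  H_0: rank C_0 − rank ∂_1 = 6 − 5 = 1, and the invariant factors of ∂_1 are all 1, so H_0 = Z.

H_0 = Z.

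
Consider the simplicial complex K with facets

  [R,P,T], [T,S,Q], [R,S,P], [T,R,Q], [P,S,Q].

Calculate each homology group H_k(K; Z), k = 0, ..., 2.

Fix the vertex order P < Q < R < S < T and write every simplex with vertices in increasing order. Then dim K = 2 and the simplices of K are:

  0-simplices (5): P, Q, R, S, T
  1-simplices (10): PQ, PR, PS, PT, QR, QS, QT, RS, RT, ST
  2-simplices (5): PQS, PRS, PRT, QRT, QST

giving chain groups C_0 ≅ Z^5, C_1 ≅ Z^10, C_2 ≅ Z^5.

∂_1: C_1 → C_0 is given by ∂[p,q] = [q] − [p]. For instance
  ∂PT = T − P.
The resulting 5×10 matrix has rank 4, and its Smith normal form has invariant factors (1,1,1,1).

∂_2: C_2 → C_1 acts by ∂[p,q,r] = [q,r] − [p,r] + [p,q]. For instance
  ∂PRS = RS − PS + PR,
  ∂PQS = QS − PS + PQ.
The resulting 10×5 matrix has rank 5, and its Smith normal form has invariant factors (1,1,1,1,1).

Reading off H_k = ker ∂_k / im ∂_{k+1}:

  H_0: rank C_0 − rank ∂_1 = 5 − 4 = 1, and the invariant factors of ∂_1 are all 1, so H_0 ≅ Z.
  H_1: rank ker ∂_1 − rank ∂_2 = (10 − 4) − 5 = 1, and the invariant factors of ∂_2 are all 1, so H_1 ≅ Z.
  H_2: rank ker ∂_2 − rank ∂_3 = (5 − 5) − 0 = 0, and there is no ∂_3, so H_2 ≅ 0.

H_0 ≅ Z,  H_1 ≅ Z,  H_2 = 0.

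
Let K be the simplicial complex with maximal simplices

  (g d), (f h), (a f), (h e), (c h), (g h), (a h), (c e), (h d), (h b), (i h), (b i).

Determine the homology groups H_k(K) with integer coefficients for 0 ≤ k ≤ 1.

H_0 ≅ Z,  H_1 ≅ Z^4.

K has 9 vertices, 12 edges.
rank ∂_0 = 0, rank ∂_1 = 8 ⇒ b_0 = 9 − 0 − 8 = 1; all invariant factors of ∂_1 are 1 so no torsion. So H_0 = Z.
rank ∂_1 = 8, rank ∂_2 = 0 ⇒ b_1 = 12 − 8 − 0 = 4. So H_1 = Z^4.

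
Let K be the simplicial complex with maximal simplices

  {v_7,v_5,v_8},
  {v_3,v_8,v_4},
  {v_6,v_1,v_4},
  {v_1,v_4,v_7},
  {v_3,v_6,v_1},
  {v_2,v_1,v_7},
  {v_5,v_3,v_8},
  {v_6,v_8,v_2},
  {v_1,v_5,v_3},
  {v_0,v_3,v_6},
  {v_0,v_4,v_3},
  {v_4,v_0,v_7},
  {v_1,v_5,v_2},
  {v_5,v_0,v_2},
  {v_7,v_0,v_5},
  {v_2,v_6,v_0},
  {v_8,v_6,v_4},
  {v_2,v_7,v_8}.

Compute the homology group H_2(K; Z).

H_2 = 0.

K has 9 vertices, 27 edges, 18 triangles.
rank ∂_2 = 18, rank ∂_3 = 0 ⇒ b_2 = 18 − 18 − 0 = 0. So H_2 = 0.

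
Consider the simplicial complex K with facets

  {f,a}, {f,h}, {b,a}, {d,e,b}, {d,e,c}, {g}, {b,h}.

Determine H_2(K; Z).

Take the total order a < b < c < d < e < f < g < h on the vertex set. Then K (dimension 2) consists of the simplices:

  0-simplices (8): a, b, c, d, e, f, g, h
  1-simplices (9): ab, af, bd, be, bh, cd, ce, de, fh
  2-simplices (2): bde, cde

giving chain groups C_0 ≅ Z^8, C_1 ≅ Z^9, C_2 ≅ Z^2.

Boundary ∂_1: C_1 → C_0 is given by ∂[p,q] = [q] − [p].
This gives a 8×9 integer matrix of rank 6; reducing to Smith normal form yields diagonal entries (1,1,1,1,1,1).

Boundary ∂_2: C_2 → C_1 maps a triangle to the signed sum of its edges. For instance
  ∂cde = de − ce + cd,
  ∂bde = de − be + bd.
The resulting 9×2 matrix has rank 2, and its Smith normal form has invariant factors (1,1).

Reading off H_k = ker ∂_k / im ∂_{k+1}:

  H_2: rank ker ∂_2 − rank ∂_3 = (2 − 2) − 0 = 0, and there is no ∂_3, so H_2 ≅ 0.

H_2 ≅ 0.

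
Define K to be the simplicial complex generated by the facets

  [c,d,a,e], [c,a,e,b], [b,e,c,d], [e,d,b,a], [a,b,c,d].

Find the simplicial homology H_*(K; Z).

Order the vertices as a < b < c < d < e. Listing each simplex with vertices in this order, K has dimension 3 with simplices:

  0-simplices (5): a, b, c, d, e
  1-simplices (10): ab, ac, ad, ae, bc, bd, be, cd, ce, de
  2-simplices (10): abc, abd, abe, acd, ace, ade, bcd, bce, bde, cde
  3-simplices (5): abcd, abce, abde, acde, bcde

Hence C_0 ≅ Z^5, C_1 ≅ Z^10, C_2 ≅ Z^10, C_3 ≅ Z^5.

∂_1: C_1 → C_0 sends each edge [p,q] (with p < q) to q − p. For instance
  ∂be = e − b.
The 5×10 boundary matrix has rank 4 and Smith normal form diag(1,1,1,1).

The boundary map ∂_2: C_2 → C_1 acts by ∂[p,q,r] = [q,r] − [p,r] + [p,q]. For instance
  ∂ace = ce − ae + ac,
  ∂bce = ce − be + bc.
The 10×10 boundary matrix has rank 6 and Smith normal form diag(1,1,1,1,1,1).

Boundary ∂_3: C_3 → C_2 sends each 3-simplex σ to the alternating sum Σ_i (−1)^i (σ with its i-th vertex removed). For instance
  ∂bcde = cde − bde + bce − bcd,
  ∂abcd = bcd − acd + abd − abc.
This gives a 10×5 integer matrix of rank 4; reducing to Smith normal form yields diagonal entries (1,1,1,1).

Reading off H_k = ker ∂_k / im ∂_{k+1}:

  H_0: rank C_0 − rank ∂_1 = 5 − 4 = 1, and the invariant factors of ∂_1 are all 1, so H_0 = Z.
  H_1: rank ker ∂_1 − rank ∂_2 = (10 − 4) − 6 = 0, and the invariant factors of ∂_2 are all 1, so H_1 = 0.
  H_2: rank ker ∂_2 − rank ∂_3 = (10 − 6) − 4 = 0, and the invariant factors of ∂_3 are all 1, so H_2 = 0.
  H_3: rank ker ∂_3 − rank ∂_4 = (5 − 4) − 0 = 1, and there is no ∂_4, so H_3 = Z.

H_0 ≅ Z,  H_1 = 0,  H_2 = 0,  H_3 ≅ Z.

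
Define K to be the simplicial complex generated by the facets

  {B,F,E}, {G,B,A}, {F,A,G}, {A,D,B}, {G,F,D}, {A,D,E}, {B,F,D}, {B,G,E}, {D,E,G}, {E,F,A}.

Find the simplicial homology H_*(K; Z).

Order the vertices as A < B < D < E < F < G. Listing each simplex with vertices in this order, K has dimension 2 with simplices:

  0-simplices (6): A, B, D, E, F, G
  1-simplices (15): AB, AD, AE, AF, AG, BD, BE, BF, BG, DE, DF, DG, EF, EG, FG
  2-simplices (10): ABD, ABG, ADE, AEF, AFG, BDF, BEF, BEG, DEG, DFG

giving chain groups C_0 ≅ Z^6, C_1 ≅ Z^15, C_2 ≅ Z^10.

Boundary ∂_1: C_1 → C_0 sends each edge [p,q] (with p < q) to q − p.
The resulting 6×15 matrix has rank 5, and its Smith normal form has invariant factors (1,1,1,1,1).

The boundary map ∂_2: C_2 → C_1 sends each 2-simplex [p,q,r] to [q,r] − [p,r] + [p,q]. For instance
  ∂DEG = EG − DG + DE,
  ∂ABG = BG − AG + AB.
The 15×10 boundary matrix has rank 10 and Smith normal form diag(1,1,1,1,1,1,1,1,1,2).

From H_k ≅ ker(∂_k) / im(∂_{k+1}) we obtain:

  H_0: rank C_0 − rank ∂_1 = 6 − 5 = 1, and the invariant factors of ∂_1 are all 1, so H_0 ≅ Z.
  H_1: rank ker ∂_1 − rank ∂_2 = (15 − 5) − 10 = 0, and ∂_2 has invariant factor 2 > 1, so H_1 ≅ Z/2.
  H_2: rank ker ∂_2 − rank ∂_3 = (10 − 10) − 0 = 0, and there is no ∂_3, so H_2 ≅ 0.

(K is a triangulation of the real projective plane RP^2.)

H_0 ≅ Z,  H_1 ≅ Z/2,  H_2 = 0.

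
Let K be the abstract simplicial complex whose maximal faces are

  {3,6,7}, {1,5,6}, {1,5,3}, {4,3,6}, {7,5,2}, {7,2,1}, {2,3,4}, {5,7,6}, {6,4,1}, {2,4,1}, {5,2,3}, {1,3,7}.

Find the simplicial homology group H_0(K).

H_0 ≅ Z.

Take the total order 1 < 2 < 3 < 4 < 5 < 6 < 7 on the vertex set. Then K (dimension 2) consists of the simplices:

  0-simplices (7): [1], [2], [3], [4], [5], [6], [7]
  1-simplices (18): [1,2], [1,3], [1,4], [1,5], [1,6], [1,7], [2,3], [2,4], [2,5], [2,7], [3,4], [3,5], [3,6], [3,7], [4,6], [5,6], [5,7], [6,7]
  2-simplices (12): [1,2,4], [1,2,7], [1,3,5], [1,3,7], [1,4,6], [1,5,6], [2,3,4], [2,3,5], [2,5,7], [3,4,6], [3,6,7], [5,6,7]

so the chain groups are C_0 ≅ Z^7, C_1 ≅ Z^18, C_2 ≅ Z^12.

∂_1: C_1 → C_0 is given by ∂[p,q] = [q] − [p]. For instance
  ∂[1,5] = [5] − [1].
As a 7×18 matrix over Z this has rank 6, with invariant factors (1,1,1,1,1,1).

∂_2: C_2 → C_1 maps a triangle to the signed sum of its edges. For instance
  ∂[1,2,4] = [2,4] − [1,4] + [1,2],
  ∂[3,4,6] = [4,6] − [3,6] + [3,4].
The 18×12 boundary matrix has rank 12 and Smith normal form diag(1,1,1,1,1,1,1,1,1,1,1,2).

From H_k ≅ ker(∂_k) / im(∂_{k+1}) we obtain:

  H_0: rank C_0 − rank ∂_1 = 7 − 6 = 1, and the invariant factors of ∂_1 are all 1, so H_0 = Z.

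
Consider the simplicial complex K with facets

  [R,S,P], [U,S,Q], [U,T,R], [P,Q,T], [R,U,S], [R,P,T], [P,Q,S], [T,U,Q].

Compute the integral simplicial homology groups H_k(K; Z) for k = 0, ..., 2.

We work with the vertex ordering P < Q < R < S < T < U. The simplices of K, each written with vertices in increasing order, are:

  0-simplices (6): P, Q, R, S, T, U
  1-simplices (12): PQ, PR, PS, PT, QS, QT, QU, RS, RT, RU, SU, TU
  2-simplices (8): PQS, PQT, PRS, PRT, QSU, QTU, RSU, RTU

Hence C_0 ≅ Z^6, C_1 ≅ Z^12, C_2 ≅ Z^8.

The boundary map ∂_1: C_1 → C_0 maps an edge to its endpoints' difference, ∂[p,q] = q − p.
This gives a 6×12 integer matrix of rank 5; reducing to Smith normal form yields diagonal entries (1,1,1,1,1).

∂_2: C_2 → C_1 maps a triangle to the signed sum of its edges. For instance
  ∂RTU = TU − RU + RT,
  ∂QSU = SU − QU + QS.
The 12×8 boundary matrix has rank 7 and Smith normal form diag(1,1,1,1,1,1,1).

Now H_k = ker ∂_k / im ∂_{k+1}, so:

  H_0: rank C_0 − rank ∂_1 = 6 − 5 = 1, and the invariant factors of ∂_1 are all 1, so H_0 = Z.
  H_1: rank ker ∂_1 − rank ∂_2 = (12 − 5) − 7 = 0, and the invariant factors of ∂_2 are all 1, so H_1 = 0.
  H_2: rank ker ∂_2 − rank ∂_3 = (8 − 7) − 0 = 1, and there is no ∂_3, so H_2 = Z.

H_0 = Z,  H_1 = 0,  H_2 = Z.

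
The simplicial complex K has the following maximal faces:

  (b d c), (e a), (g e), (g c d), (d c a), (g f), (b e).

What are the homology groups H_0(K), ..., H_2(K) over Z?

Order the vertices as a < b < c < d < e < f < g. Listing each simplex with vertices in this order, K has dimension 2 with simplices:

  0-simplices (7): a, b, c, d, e, f, g
  1-simplices (11): ac, ad, ae, bc, bd, be, cd, cg, dg, eg, fg
  2-simplices (3): acd, bcd, cdg

giving chain groups C_0 ≅ Z^7, C_1 ≅ Z^11, C_2 ≅ Z^3.

Boundary ∂_1: C_1 → C_0 is given by ∂[p,q] = [q] − [p]. For instance
  ∂bd = d − b.
As a 7×11 matrix over Z this has rank 6, with invariant factors (1,1,1,1,1,1).

∂_2: C_2 → C_1 sends each 2-simplex [p,q,r] to [q,r] − [p,r] + [p,q]. For instance
  ∂acd = cd − ad + ac,
  ∂bcd = cd − bd + bc.
This gives a 11×3 integer matrix of rank 3; reducing to Smith normal form yields diagonal entries (1,1,1).

Computing H_k = (kernel of ∂_k) / (image of ∂_{k+1}):

  H_0: rank C_0 − rank ∂_1 = 7 − 6 = 1, and the invariant factors of ∂_1 are all 1, so H_0 = Z.
  H_1: rank ker ∂_1 − rank ∂_2 = (11 − 6) − 3 = 2, and the invariant factors of ∂_2 are all 1, so H_1 = Z^2.
  H_2: rank ker ∂_2 − rank ∂_3 = (3 − 3) − 0 = 0, and there is no ∂_3, so H_2 = 0.

As a check, the Euler characteristic is 7 − 11 + 3 = -1, which agrees with 1 − 2 + 0 = -1.

H_0 ≅ Z,  H_1 ≅ Z^2,  H_2 = 0.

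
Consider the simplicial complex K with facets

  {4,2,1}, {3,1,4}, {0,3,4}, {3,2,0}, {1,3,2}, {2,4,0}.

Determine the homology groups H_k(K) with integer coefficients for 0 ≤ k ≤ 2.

H_0 = Z,  H_1 = 0,  H_2 = Z.

Take the total order 0 < 1 < 2 < 3 < 4 on the vertex set. Then K (dimension 2) consists of the simplices:

  0-simplices (5): [0], [1], [2], [3], [4]
  1-simplices (9): [0,2], [0,3], [0,4], [1,2], [1,3], [1,4], [2,3], [2,4], [3,4]
  2-simplices (6): [0,2,3], [0,2,4], [0,3,4], [1,2,3], [1,2,4], [1,3,4]

giving chain groups C_0 ≅ Z^5, C_1 ≅ Z^9, C_2 ≅ Z^6.

The boundary map ∂_1: C_1 → C_0 sends each edge [p,q] (with p < q) to q − p. For instance
  ∂[0,4] = [4] − [0].
The resulting 5×9 matrix has rank 4, and its Smith normal form has invariant factors (1,1,1,1).

∂_2: C_2 → C_1 acts by ∂[p,q,r] = [q,r] − [p,r] + [p,q]. For instance
  ∂[1,2,3] = [2,3] − [1,3] + [1,2],
  ∂[1,2,4] = [2,4] − [1,4] + [1,2].
This gives a 9×6 integer matrix of rank 5; reducing to Smith normal form yields diagonal entries (1,1,1,1,1).

Reading off H_k = ker ∂_k / im ∂_{k+1}:

  H_0: rank C_0 − rank ∂_1 = 5 − 4 = 1, and the invariant factors of ∂_1 are all 1, so H_0 ≅ Z.
  H_1: rank ker ∂_1 − rank ∂_2 = (9 − 4) − 5 = 0, and the invariant factors of ∂_2 are all 1, so H_1 ≅ 0.
  H_2: rank ker ∂_2 − rank ∂_3 = (6 − 5) − 0 = 1, and there is no ∂_3, so H_2 ≅ Z.

As a check, the Euler characteristic is 5 − 9 + 6 = 2, which agrees with 1 − 0 + 1 = 2.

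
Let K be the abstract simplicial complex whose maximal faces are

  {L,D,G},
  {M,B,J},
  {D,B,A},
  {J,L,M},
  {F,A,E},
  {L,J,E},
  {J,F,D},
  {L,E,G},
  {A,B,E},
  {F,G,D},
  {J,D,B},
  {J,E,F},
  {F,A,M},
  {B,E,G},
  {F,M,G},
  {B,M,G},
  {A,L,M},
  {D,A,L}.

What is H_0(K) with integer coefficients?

H_0 ≅ Z.

Fix the vertex order A < B < D < E < F < G < J < L < M and write every simplex with vertices in increasing order. Then dim K = 2 and the simplices of K are:

  0-simplices (9): A, B, D, E, F, G, J, L, M
  1-simplices (27): AB, AD, AE, AF, AL, AM, BD, BE, BG, BJ, BM, DF, DG, DJ, DL, EF, EG, EJ, EL, FG, FJ, FM, GL, GM, JL, JM, LM
  2-simplices (18): ABD, ABE, ADL, AEF, AFM, ALM, BDJ, BEG, BGM, BJM, DFG, DFJ, DGL, EFJ, EGL, EJL, FGM, JLM

so the chain groups are C_0 ≅ Z^9, C_1 ≅ Z^27, C_2 ≅ Z^18.

∂_1: C_1 → C_0 maps an edge to its endpoints' difference, ∂[p,q] = q − p.
The resulting 9×27 matrix has rank 8, and its Smith normal form has invariant factors (1,1,1,1,1,1,1,1).

The boundary map ∂_2: C_2 → C_1 sends each 2-simplex [p,q,r] to [q,r] − [p,r] + [p,q]. For instance
  ∂JLM = LM − JM + JL,
  ∂ABE = BE − AE + AB.
The 27×18 boundary matrix has rank 17 and Smith normal form diag(1,1,1,1,1,1,1,1,1,1,1,1,1,1,1,1,1).

Now H_k = ker ∂_k / im ∂_{k+1}, so:

  H_0: rank C_0 − rank ∂_1 = 9 − 8 = 1, and the invariant factors of ∂_1 are all 1, so H_0 = Z.

(K is a triangulation of the torus T^2.)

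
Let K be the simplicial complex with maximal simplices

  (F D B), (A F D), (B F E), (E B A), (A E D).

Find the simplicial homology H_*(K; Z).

Fix the vertex order A < B < D < E < F and write every simplex with vertices in increasing order. Then dim K = 2 and the simplices of K are:

  0-simplices (5): A, B, D, E, F
  1-simplices (10): AB, AD, AE, AF, BD, BE, BF, DE, DF, EF
  2-simplices (5): ABE, ADE, ADF, BDF, BEF

Hence C_0 ≅ Z^5, C_1 ≅ Z^10, C_2 ≅ Z^5.

The boundary map ∂_1: C_1 → C_0 is given by ∂[p,q] = [q] − [p].
As a 5×10 matrix over Z this has rank 4, with invariant factors (1,1,1,1).

∂_2: C_2 → C_1 acts by ∂[p,q,r] = [q,r] − [p,r] + [p,q]. For instance
  ∂BEF = EF − BF + BE,
  ∂ADF = DF − AF + AD.
The 10×5 boundary matrix has rank 5 and Smith normal form diag(1,1,1,1,1).

Computing H_k = (kernel of ∂_k) / (image of ∂_{k+1}):

  H_0: rank C_0 − rank ∂_1 = 5 − 4 = 1, and the invariant factors of ∂_1 are all 1, so H_0 = Z.
  H_1: rank ker ∂_1 − rank ∂_2 = (10 − 4) − 5 = 1, and the invariant factors of ∂_2 are all 1, so H_1 = Z.
  H_2: rank ker ∂_2 − rank ∂_3 = (5 − 5) − 0 = 0, and there is no ∂_3, so H_2 = 0.

As a check, the Euler characteristic is 5 − 10 + 5 = 0, which agrees with 1 − 1 + 0 = 0.

H_0 = Z,  H_1 = Z,  H_2 = 0.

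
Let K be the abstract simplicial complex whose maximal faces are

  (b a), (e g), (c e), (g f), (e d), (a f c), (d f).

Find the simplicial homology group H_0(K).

Order the vertices as a < b < c < d < e < f < g. Listing each simplex with vertices in this order, K has dimension 2 with simplices:

  0-simplices (7): a, b, c, d, e, f, g
  1-simplices (9): ab, ac, af, ce, cf, de, df, eg, fg
  2-simplices (1): acf

so the chain groups are C_0 ≅ Z^7, C_1 ≅ Z^9, C_2 ≅ Z^1.

Boundary ∂_1: C_1 → C_0 is given by ∂[p,q] = [q] − [p]. For instance
  ∂ac = c − a.
The 7×9 boundary matrix has rank 6 and Smith normal form diag(1,1,1,1,1,1).

Boundary ∂_2: C_2 → C_1 maps a triangle to the signed sum of its edges. For instance
  ∂acf = cf − af + ac.
The resulting 9×1 matrix has rank 1, and its Smith normal form has invariant factors (1).

From H_k ≅ ker(∂_k) / im(∂_{k+1}) we obtain:

  H_0: rank C_0 − rank ∂_1 = 7 − 6 = 1, and the invariant factors of ∂_1 are all 1, so H_0 = Z.

H_0 ≅ Z.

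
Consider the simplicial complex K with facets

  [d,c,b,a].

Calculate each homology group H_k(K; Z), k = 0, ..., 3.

K has 4 vertices, 6 edges, 4 triangles, 1 3-simplex.
rank ∂_0 = 0, rank ∂_1 = 3 ⇒ b_0 = 4 − 0 − 3 = 1; all invariant factors of ∂_1 are 1 so no torsion. So H_0 = Z.
rank ∂_1 = 3, rank ∂_2 = 3 ⇒ b_1 = 6 − 3 − 3 = 0; all invariant factors of ∂_2 are 1 so no torsion. So H_1 = 0.
rank ∂_2 = 3, rank ∂_3 = 1 ⇒ b_2 = 4 − 3 − 1 = 0; all invariant factors of ∂_3 are 1 so no torsion. So H_2 = 0.
rank ∂_3 = 1, rank ∂_4 = 0 ⇒ b_3 = 1 − 1 − 0 = 0. So H_3 = 0.

H_0 ≅ Z,  H_1 = 0,  H_2 = 0,  H_3 = 0.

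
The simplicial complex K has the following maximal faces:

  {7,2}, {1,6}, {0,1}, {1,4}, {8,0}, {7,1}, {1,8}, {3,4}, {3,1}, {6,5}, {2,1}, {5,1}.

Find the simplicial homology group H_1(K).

H_1 = Z^4.

Order the vertices as 0 < 1 < 2 < 3 < 4 < 5 < 6 < 7 < 8. Listing each simplex with vertices in this order, K has dimension 1 with simplices:

  0-simplices (9): [0], [1], [2], [3], [4], [5], [6], [7], [8]
  1-simplices (12): [0,1], [0,8], [1,2], [1,3], [1,4], [1,5], [1,6], [1,7], [1,8], [2,7], [3,4], [5,6]

giving chain groups C_0 ≅ Z^9, C_1 ≅ Z^12.

∂_1: C_1 → C_0 sends each edge [p,q] (with p < q) to q − p.
The resulting 9×12 matrix has rank 8, and its Smith normal form has invariant factors (1,1,1,1,1,1,1,1).

Now H_k = ker ∂_k / im ∂_{k+1}, so:

  H_1: rank ker ∂_1 − rank ∂_2 = (12 − 8) − 0 = 4, and there is no ∂_2, so H_1 ≅ Z^4.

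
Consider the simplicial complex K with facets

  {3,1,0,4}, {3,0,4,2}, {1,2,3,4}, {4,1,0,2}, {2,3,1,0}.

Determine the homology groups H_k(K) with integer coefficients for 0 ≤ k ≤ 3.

H_0 ≅ Z,  H_1 = 0,  H_2 = 0,  H_3 ≅ Z.

Order the vertices as 0 < 1 < 2 < 3 < 4. Listing each simplex with vertices in this order, K has dimension 3 with simplices:

  0-simplices (5): [0], [1], [2], [3], [4]
  1-simplices (10): [0,1], [0,2], [0,3], [0,4], [1,2], [1,3], [1,4], [2,3], [2,4], [3,4]
  2-simplices (10): [0,1,2], [0,1,3], [0,1,4], [0,2,3], [0,2,4], [0,3,4], [1,2,3], [1,2,4], [1,3,4], [2,3,4]
  3-simplices (5): [0,1,2,3], [0,1,2,4], [0,1,3,4], [0,2,3,4], [1,2,3,4]

so the chain groups are C_0 ≅ Z^5, C_1 ≅ Z^10, C_2 ≅ Z^10, C_3 ≅ Z^5.

The boundary map ∂_1: C_1 → C_0 is given by ∂[p,q] = [q] − [p].
As a 5×10 matrix over Z this has rank 4, with invariant factors (1,1,1,1).

∂_2: C_2 → C_1 maps a triangle to the signed sum of its edges. For instance
  ∂[0,3,4] = [3,4] − [0,4] + [0,3],
  ∂[1,2,3] = [2,3] − [1,3] + [1,2].
This gives a 10×10 integer matrix of rank 6; reducing to Smith normal form yields diagonal entries (1,1,1,1,1,1).

Boundary ∂_3: C_3 → C_2 sends each 3-simplex σ to the alternating sum Σ_i (−1)^i (σ with its i-th vertex removed). For instance
  ∂[0,1,3,4] = [1,3,4] − [0,3,4] + [0,1,4] − [0,1,3],
  ∂[0,1,2,3] = [1,2,3] − [0,2,3] + [0,1,3] − [0,1,2].
As a 10×5 matrix over Z this has rank 4, with invariant factors (1,1,1,1).

Reading off H_k = ker ∂_k / im ∂_{k+1}:

  H_0: rank C_0 − rank ∂_1 = 5 − 4 = 1, and the invariant factors of ∂_1 are all 1, so H_0 = Z.
  H_1: rank ker ∂_1 − rank ∂_2 = (10 − 4) − 6 = 0, and the invariant factors of ∂_2 are all 1, so H_1 = 0.
  H_2: rank ker ∂_2 − rank ∂_3 = (10 − 6) − 4 = 0, and the invariant factors of ∂_3 are all 1, so H_2 = 0.
  H_3: rank ker ∂_3 − rank ∂_4 = (5 − 4) − 0 = 1, and there is no ∂_4, so H_3 = Z.

As a check, the Euler characteristic is 5 − 10 + 10 − 5 = 0, which agrees with 1 − 0 + 0 − 1 = 0.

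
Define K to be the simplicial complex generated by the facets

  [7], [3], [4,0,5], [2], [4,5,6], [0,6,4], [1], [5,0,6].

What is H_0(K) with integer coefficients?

Take the total order 0 < 1 < 2 < 3 < 4 < 5 < 6 < 7 on the vertex set. Then K (dimension 2) consists of the simplices:

  0-simplices (8): [0], [1], [2], [3], [4], [5], [6], [7]
  1-simplices (6): [0,4], [0,5], [0,6], [4,5], [4,6], [5,6]
  2-simplices (4): [0,4,5], [0,4,6], [0,5,6], [4,5,6]

giving chain groups C_0 ≅ Z^8, C_1 ≅ Z^6, C_2 ≅ Z^4.

The boundary map ∂_1: C_1 → C_0 is given by ∂[p,q] = [q] − [p]. For instance
  ∂[0,5] = [5] − [0].
As a 8×6 matrix over Z this has rank 3, with invariant factors (1,1,1).

Boundary ∂_2: C_2 → C_1 sends each 2-simplex [p,q,r] to [q,r] − [p,r] + [p,q]. For instance
  ∂[0,4,6] = [4,6] − [0,6] + [0,4],
  ∂[0,5,6] = [5,6] − [0,6] + [0,5].
The 6×4 boundary matrix has rank 3 and Smith normal form diag(1,1,1).

Computing H_k = (kernel of ∂_k) / (image of ∂_{k+1}):

  H_0: rank C_0 − rank ∂_1 = 8 − 3 = 5, and the invariant factors of ∂_1 are all 1, so H_0 = Z^5.

(K is a triangulation of the disjoint union of a set of 4 points and the 2-sphere S^2.)

H_0 = Z^5.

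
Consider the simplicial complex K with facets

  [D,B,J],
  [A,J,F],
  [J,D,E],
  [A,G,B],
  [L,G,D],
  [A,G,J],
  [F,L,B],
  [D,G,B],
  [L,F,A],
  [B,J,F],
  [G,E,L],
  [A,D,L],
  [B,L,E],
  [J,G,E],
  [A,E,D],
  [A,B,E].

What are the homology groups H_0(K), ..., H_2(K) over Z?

H_0 ≅ Z,  H_1 ≅ Z^2,  H_2 ≅ Z.

Fix the vertex order A < B < D < E < F < G < J < L and write every simplex with vertices in increasing order. Then dim K = 2 and the simplices of K are:

  0-simplices (8): A, B, D, E, F, G, J, L
  1-simplices (24): AB, AD, AE, AF, AG, AJ, AL, BD, BE, BF, BG, BJ, BL, DE, DG, DJ, DL, EG, EJ, EL, FJ, FL, GJ, GL
  2-simplices (16): ABE, ABG, ADE, ADL, AFJ, AFL, AGJ, BDG, BDJ, BEL, BFJ, BFL, DEJ, DGL, EGJ, EGL

Hence C_0 ≅ Z^8, C_1 ≅ Z^24, C_2 ≅ Z^16.

∂_1: C_1 → C_0 maps an edge to its endpoints' difference, ∂[p,q] = q − p.
This gives a 8×24 integer matrix of rank 7; reducing to Smith normal form yields diagonal entries (1,1,1,1,1,1,1).

∂_2: C_2 → C_1 acts by ∂[p,q,r] = [q,r] − [p,r] + [p,q]. For instance
  ∂BFL = FL − BL + BF,
  ∂EGJ = GJ − EJ + EG.
The resulting 24×16 matrix has rank 15, and its Smith normal form has invariant factors (1,1,1,1,1,1,1,1,1,1,1,1,1,1,1).

From H_k ≅ ker(∂_k) / im(∂_{k+1}) we obtain:

  H_0: rank C_0 − rank ∂_1 = 8 − 7 = 1, and the invariant factors of ∂_1 are all 1, so H_0 = Z.
  H_1: rank ker ∂_1 − rank ∂_2 = (24 − 7) − 15 = 2, and the invariant factors of ∂_2 are all 1, so H_1 = Z^2.
  H_2: rank ker ∂_2 − rank ∂_3 = (16 − 15) − 0 = 1, and there is no ∂_3, so H_2 = Z.

(K is a triangulation of the torus T^2.)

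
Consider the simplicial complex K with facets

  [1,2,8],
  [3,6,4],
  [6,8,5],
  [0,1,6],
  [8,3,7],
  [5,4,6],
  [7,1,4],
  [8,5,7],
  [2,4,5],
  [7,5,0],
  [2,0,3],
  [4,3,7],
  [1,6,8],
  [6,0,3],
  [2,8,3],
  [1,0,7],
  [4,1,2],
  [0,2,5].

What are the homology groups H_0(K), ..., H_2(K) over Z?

H_0 = Z,  H_1 = Z^2,  H_2 = Z.

Take the total order 0 < 1 < 2 < 3 < 4 < 5 < 6 < 7 < 8 on the vertex set. Then K (dimension 2) consists of the simplices:

  0-simplices (9): [0], [1], [2], [3], [4], [5], [6], [7], [8]
  1-simplices (27): (27 of them)
  2-simplices (18): [0,1,6], [0,1,7], [0,2,3], [0,2,5], [0,3,6], [0,5,7], [1,2,4], [1,2,8], [1,4,7], [1,6,8], [2,3,8], [2,4,5], [3,4,6], [3,4,7], [3,7,8], [4,5,6], [5,6,8], [5,7,8]

Hence C_0 ≅ Z^9, C_1 ≅ Z^27, C_2 ≅ Z^18.

The boundary map ∂_1: C_1 → C_0 sends each edge [p,q] (with p < q) to q − p. For instance
  ∂[4,6] = [6] − [4].
The 9×27 boundary matrix has rank 8 and Smith normal form diag(1,1,1,1,1,1,1,1).

Boundary ∂_2: C_2 → C_1 acts by ∂[p,q,r] = [q,r] − [p,r] + [p,q]. For instance
  ∂[5,6,8] = [6,8] − [5,8] + [5,6],
  ∂[1,4,7] = [4,7] − [1,7] + [1,4].
As a 27×18 matrix over Z this has rank 17, with invariant factors (1,1,1,1,1,1,1,1,1,1,1,1,1,1,1,1,1).

Reading off H_k = ker ∂_k / im ∂_{k+1}:

  H_0: rank C_0 − rank ∂_1 = 9 − 8 = 1, and the invariant factors of ∂_1 are all 1, so H_0 ≅ Z.
  H_1: rank ker ∂_1 − rank ∂_2 = (27 − 8) − 17 = 2, and the invariant factors of ∂_2 are all 1, so H_1 ≅ Z^2.
  H_2: rank ker ∂_2 − rank ∂_3 = (18 − 17) − 0 = 1, and there is no ∂_3, so H_2 ≅ Z.

As a check, the Euler characteristic is 9 − 27 + 18 = 0, which agrees with 1 − 2 + 1 = 0.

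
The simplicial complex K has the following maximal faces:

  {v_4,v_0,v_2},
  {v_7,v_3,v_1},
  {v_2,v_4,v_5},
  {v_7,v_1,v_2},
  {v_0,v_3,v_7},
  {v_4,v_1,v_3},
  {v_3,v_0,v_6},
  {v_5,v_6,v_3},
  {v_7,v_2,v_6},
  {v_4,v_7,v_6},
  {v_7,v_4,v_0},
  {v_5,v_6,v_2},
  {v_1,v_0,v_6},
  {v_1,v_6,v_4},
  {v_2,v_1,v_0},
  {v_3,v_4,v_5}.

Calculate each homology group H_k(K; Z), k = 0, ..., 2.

H_0 = Z,  H_1 = Z^2,  H_2 = Z.

K has 8 vertices, 24 edges, 16 triangles.
rank ∂_0 = 0, rank ∂_1 = 7 ⇒ b_0 = 8 − 0 − 7 = 1; all invariant factors of ∂_1 are 1 so no torsion. So H_0 ≅ Z.
rank ∂_1 = 7, rank ∂_2 = 15 ⇒ b_1 = 24 − 7 − 15 = 2; all invariant factors of ∂_2 are 1 so no torsion. So H_1 ≅ Z^2.
rank ∂_2 = 15, rank ∂_3 = 0 ⇒ b_2 = 16 − 15 − 0 = 1. So H_2 ≅ Z.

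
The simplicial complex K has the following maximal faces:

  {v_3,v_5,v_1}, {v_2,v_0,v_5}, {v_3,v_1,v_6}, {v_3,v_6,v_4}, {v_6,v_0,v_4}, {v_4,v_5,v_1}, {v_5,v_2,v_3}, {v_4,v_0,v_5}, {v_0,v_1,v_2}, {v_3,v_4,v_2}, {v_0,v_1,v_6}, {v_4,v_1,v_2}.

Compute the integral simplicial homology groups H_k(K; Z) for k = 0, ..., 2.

H_0 ≅ Z,  H_1 ≅ Z/2,  H_2 = 0.

Take the total order v_0 < v_1 < v_2 < v_3 < v_4 < v_5 < v_6 on the vertex set. Then K (dimension 2) consists of the simplices:

  0-simplices (7): [v_0], [v_1], [v_2], [v_3], [v_4], [v_5], [v_6]
  1-simplices (18): (18 of them)
  2-simplices (12): (12 of them)

giving chain groups C_0 ≅ Z^7, C_1 ≅ Z^18, C_2 ≅ Z^12.

Boundary ∂_1: C_1 → C_0 sends each edge [p,q] (with p < q) to q − p.
The 7×18 boundary matrix has rank 6 and Smith normal form diag(1,1,1,1,1,1).

∂_2: C_2 → C_1 acts by ∂[p,q,r] = [q,r] − [p,r] + [p,q]. For instance
  ∂[v_2,v_3,v_4] = [v_3,v_4] − [v_2,v_4] + [v_2,v_3],
  ∂[v_1,v_3,v_5] = [v_3,v_5] − [v_1,v_5] + [v_1,v_3].
The resulting 18×12 matrix has rank 12, and its Smith normal form has invariant factors (1,1,1,1,1,1,1,1,1,1,1,2).

Computing H_k = (kernel of ∂_k) / (image of ∂_{k+1}):

  H_0: rank C_0 − rank ∂_1 = 7 − 6 = 1, and the invariant factors of ∂_1 are all 1, so H_0 ≅ Z.
  H_1: rank ker ∂_1 − rank ∂_2 = (18 − 6) − 12 = 0, and ∂_2 has invariant factor 2 > 1, so H_1 ≅ Z/2.
  H_2: rank ker ∂_2 − rank ∂_3 = (12 − 12) − 0 = 0, and there is no ∂_3, so H_2 ≅ 0.

As a check, the Euler characteristic is 7 − 18 + 12 = 1, which agrees with 1 − 0 + 0 = 1.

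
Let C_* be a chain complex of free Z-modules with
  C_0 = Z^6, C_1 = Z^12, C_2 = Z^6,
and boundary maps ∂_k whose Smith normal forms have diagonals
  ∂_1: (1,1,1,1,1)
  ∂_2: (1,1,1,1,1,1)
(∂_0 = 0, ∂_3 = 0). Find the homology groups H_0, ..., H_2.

H_0: b_0 = 6 − 0 − 5 = 1; torsion from ∂_1 factors > 1: none. So H_0 ≅ Z.
H_1: b_1 = 12 − 5 − 6 = 1; torsion from ∂_2 factors > 1: none. So H_1 ≅ Z.
H_2: b_2 = 6 − 6 − 0 = 0; torsion from ∂_3 factors > 1: none. So H_2 ≅ 0.

H_0 ≅ Z,  H_1 ≅ Z,  H_2 = 0.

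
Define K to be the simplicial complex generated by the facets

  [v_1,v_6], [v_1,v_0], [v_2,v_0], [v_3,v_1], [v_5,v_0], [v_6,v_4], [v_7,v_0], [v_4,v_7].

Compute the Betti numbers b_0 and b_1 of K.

b_0 = 1, b_1 = 1.

Take the total order v_0 < v_1 < v_2 < v_3 < v_4 < v_5 < v_6 < v_7 on the vertex set. Then K (dimension 1) consists of the simplices:

  0-simplices (8): [v_0], [v_1], [v_2], [v_3], [v_4], [v_5], [v_6], [v_7]
  1-simplices (8): [v_0,v_1], [v_0,v_2], [v_0,v_5], [v_0,v_7], [v_1,v_3], [v_1,v_6], [v_4,v_6], [v_4,v_7]

giving chain groups C_0 ≅ Z^8, C_1 ≅ Z^8.

The boundary map ∂_1: C_1 → C_0 maps an edge to its endpoints' difference, ∂[p,q] = q − p. For instance
  ∂[v_1,v_6] = [v_6] − [v_1].
This gives a 8×8 integer matrix of rank 7; reducing to Smith normal form yields diagonal entries (1,1,1,1,1,1,1).

From H_k ≅ ker(∂_k) / im(∂_{k+1}) we obtain:

  H_0: rank C_0 − rank ∂_1 = 8 − 7 = 1, and the invariant factors of ∂_1 are all 1, so H_0 ≅ Z.
  H_1: rank ker ∂_1 − rank ∂_2 = (8 − 7) − 0 = 1, and there is no ∂_2, so H_1 ≅ Z.

As a check, the Euler characteristic is 8 − 8 = 0, which agrees with 1 − 1 = 0.

Hence the Betti numbers are b_0 = 1, b_1 = 1.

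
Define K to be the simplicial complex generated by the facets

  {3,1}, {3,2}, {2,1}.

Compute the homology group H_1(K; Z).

Take the total order 1 < 2 < 3 on the vertex set. Then K (dimension 1) consists of the simplices:

  0-simplices (3): [1], [2], [3]
  1-simplices (3): [1,2], [1,3], [2,3]

Hence C_0 ≅ Z^3, C_1 ≅ Z^3.

The boundary map ∂_1: C_1 → C_0 is given by ∂[p,q] = [q] − [p]. For instance
  ∂[2,3] = [3] − [2].
This gives a 3×3 integer matrix of rank 2; reducing to Smith normal form yields diagonal entries (1,1).

Reading off H_k = ker ∂_k / im ∂_{k+1}:

  H_1: rank ker ∂_1 − rank ∂_2 = (3 − 2) − 0 = 1, and there is no ∂_2, so H_1 = Z.

H_1 = Z.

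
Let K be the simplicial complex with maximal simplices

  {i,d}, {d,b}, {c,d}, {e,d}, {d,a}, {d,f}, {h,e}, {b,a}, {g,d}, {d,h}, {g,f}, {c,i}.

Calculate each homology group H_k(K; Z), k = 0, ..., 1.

H_0 = Z,  H_1 = Z^4.

We work with the vertex ordering a < b < c < d < e < f < g < h < i. The simplices of K, each written with vertices in increasing order, are:

  0-simplices (9): a, b, c, d, e, f, g, h, i
  1-simplices (12): ab, ad, bd, cd, ci, de, df, dg, dh, di, eh, fg

so the chain groups are C_0 ≅ Z^9, C_1 ≅ Z^12.

Boundary ∂_1: C_1 → C_0 is given by ∂[p,q] = [q] − [p]. For instance
  ∂de = e − d.
This gives a 9×12 integer matrix of rank 8; reducing to Smith normal form yields diagonal entries (1,1,1,1,1,1,1,1).

Computing H_k = (kernel of ∂_k) / (image of ∂_{k+1}):

  H_0: rank C_0 − rank ∂_1 = 9 − 8 = 1, and the invariant factors of ∂_1 are all 1, so H_0 ≅ Z.
  H_1: rank ker ∂_1 − rank ∂_2 = (12 − 8) − 0 = 4, and there is no ∂_2, so H_1 ≅ Z^4.

As a check, the Euler characteristic is 9 − 12 = -3, which agrees with 1 − 4 = -3.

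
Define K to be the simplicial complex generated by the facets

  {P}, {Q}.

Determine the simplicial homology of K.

H_0 ≅ Z^2.

Take the total order P < Q on the vertex set. Then K (dimension 0) consists of the simplices:

  0-simplices (2): P, Q

so the chain groups are C_0 ≅ Z^2.

Reading off H_k = ker ∂_k / im ∂_{k+1}:

  H_0: rank C_0 − rank ∂_1 = 2 − 0 = 2, and there is no ∂_1, so H_0 = Z^2.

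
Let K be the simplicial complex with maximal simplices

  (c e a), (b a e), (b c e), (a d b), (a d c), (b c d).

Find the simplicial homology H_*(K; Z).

H_0 ≅ Z,  H_1 = 0,  H_2 ≅ Z.

K has 5 vertices, 9 edges, 6 triangles.
rank ∂_0 = 0, rank ∂_1 = 4 ⇒ b_0 = 5 − 0 − 4 = 1; all invariant factors of ∂_1 are 1 so no torsion. So H_0 = Z.
rank ∂_1 = 4, rank ∂_2 = 5 ⇒ b_1 = 9 − 4 − 5 = 0; all invariant factors of ∂_2 are 1 so no torsion. So H_1 = 0.
rank ∂_2 = 5, rank ∂_3 = 0 ⇒ b_2 = 6 − 5 − 0 = 1. So H_2 = Z.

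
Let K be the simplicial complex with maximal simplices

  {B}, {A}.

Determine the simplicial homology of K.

H_0 = Z^2.

Fix the vertex order A < B and write every simplex with vertices in increasing order. Then dim K = 0 and the simplices of K are:

  0-simplices (2): A, B

so the chain groups are C_0 ≅ Z^2.

Reading off H_k = ker ∂_k / im ∂_{k+1}:

  H_0: rank C_0 − rank ∂_1 = 2 − 0 = 2, and there is no ∂_1, so H_0 ≅ Z^2.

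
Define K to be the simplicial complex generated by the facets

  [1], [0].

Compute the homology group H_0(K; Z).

Fix the vertex order 0 < 1 and write every simplex with vertices in increasing order. Then dim K = 0 and the simplices of K are:

  0-simplices (2): [0], [1]

giving chain groups C_0 ≅ Z^2.

Reading off H_k = ker ∂_k / im ∂_{k+1}:

  H_0: rank C_0 − rank ∂_1 = 2 − 0 = 2, and there is no ∂_1, so H_0 ≅ Z^2.

H_0 = Z^2.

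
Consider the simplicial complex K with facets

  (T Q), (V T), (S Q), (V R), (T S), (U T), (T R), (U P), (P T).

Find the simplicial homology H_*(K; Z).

We work with the vertex ordering P < Q < R < S < T < U < V. The simplices of K, each written with vertices in increasing order, are:

  0-simplices (7): P, Q, R, S, T, U, V
  1-simplices (9): PT, PU, QS, QT, RT, RV, ST, TU, TV

Hence C_0 ≅ Z^7, C_1 ≅ Z^9.

∂_1: C_1 → C_0 maps an edge to its endpoints' difference, ∂[p,q] = q − p. For instance
  ∂PU = U − P.
The 7×9 boundary matrix has rank 6 and Smith normal form diag(1,1,1,1,1,1).

Reading off H_k = ker ∂_k / im ∂_{k+1}:

  H_0: rank C_0 − rank ∂_1 = 7 − 6 = 1, and the invariant factors of ∂_1 are all 1, so H_0 = Z.
  H_1: rank ker ∂_1 − rank ∂_2 = (9 − 6) − 0 = 3, and there is no ∂_2, so H_1 = Z^3.

As a check, the Euler characteristic is 7 − 9 = -2, which agrees with 1 − 3 = -2.

H_0 = Z,  H_1 = Z^3.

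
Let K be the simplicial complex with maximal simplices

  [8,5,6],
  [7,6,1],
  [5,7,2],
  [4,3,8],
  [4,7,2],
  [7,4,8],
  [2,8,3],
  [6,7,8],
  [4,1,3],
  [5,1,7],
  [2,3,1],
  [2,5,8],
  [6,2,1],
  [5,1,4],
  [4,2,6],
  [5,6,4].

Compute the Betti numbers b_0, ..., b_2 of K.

b_0 = 1, b_1 = 2, b_2 = 1.

We work with the vertex ordering 1 < 2 < 3 < 4 < 5 < 6 < 7 < 8. The simplices of K, each written with vertices in increasing order, are:

  0-simplices (8): [1], [2], [3], [4], [5], [6], [7], [8]
  1-simplices (24): (24 of them)
  2-simplices (16): [1,2,3], [1,2,6], [1,3,4], [1,4,5], [1,5,7], [1,6,7], [2,3,8], [2,4,6], [2,4,7], [2,5,7], [2,5,8], [3,4,8], [4,5,6], [4,7,8], [5,6,8], [6,7,8]

so the chain groups are C_0 ≅ Z^8, C_1 ≅ Z^24, C_2 ≅ Z^16.

The boundary map ∂_1: C_1 → C_0 is given by ∂[p,q] = [q] − [p]. For instance
  ∂[6,7] = [7] − [6].
The resulting 8×24 matrix has rank 7, and its Smith normal form has invariant factors (1,1,1,1,1,1,1).

Boundary ∂_2: C_2 → C_1 sends each 2-simplex [p,q,r] to [q,r] − [p,r] + [p,q]. For instance
  ∂[1,5,7] = [5,7] − [1,7] + [1,5],
  ∂[2,5,8] = [5,8] − [2,8] + [2,5].
As a 24×16 matrix over Z this has rank 15, with invariant factors (1,1,1,1,1,1,1,1,1,1,1,1,1,1,1).

Now H_k = ker ∂_k / im ∂_{k+1}, so:

  H_0: rank C_0 − rank ∂_1 = 8 − 7 = 1, and the invariant factors of ∂_1 are all 1, so H_0 ≅ Z.
  H_1: rank ker ∂_1 − rank ∂_2 = (24 − 7) − 15 = 2, and the invariant factors of ∂_2 are all 1, so H_1 ≅ Z^2.
  H_2: rank ker ∂_2 − rank ∂_3 = (16 − 15) − 0 = 1, and there is no ∂_3, so H_2 ≅ Z.

(K is a triangulation of the torus T^2.)

Hence the Betti numbers are b_0 = 1, b_1 = 2, b_2 = 1.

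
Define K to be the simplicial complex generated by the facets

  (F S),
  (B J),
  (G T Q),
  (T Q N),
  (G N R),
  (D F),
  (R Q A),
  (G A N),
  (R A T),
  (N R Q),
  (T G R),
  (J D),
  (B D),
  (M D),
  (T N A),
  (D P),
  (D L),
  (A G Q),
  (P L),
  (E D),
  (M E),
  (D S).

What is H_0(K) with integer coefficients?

H_0 = Z^2.

We work with the vertex ordering A < B < D < E < F < G < J < L < M < N < P < Q < R < S < T. The simplices of K, each written with vertices in increasing order, are:

  0-simplices (15): A, B, D, E, F, G, J, L, M, N, P, Q, R, S, T
  1-simplices (27): AG, AN, AQ, AR, AT, BD, BJ, DE, DF, DJ, DL, DM, DP, DS, EM, FS, GN, GQ, GR, GT, LP, NQ, NR, NT, QR, QT, RT
  2-simplices (10): AGN, AGQ, ANT, AQR, ART, GNR, GQT, GRT, NQR, NQT

Hence C_0 ≅ Z^15, C_1 ≅ Z^27, C_2 ≅ Z^10.

∂_1: C_1 → C_0 is given by ∂[p,q] = [q] − [p]. For instance
  ∂RT = T − R.
This gives a 15×27 integer matrix of rank 13; reducing to Smith normal form yields diagonal entries (1,1,1,1,1,1,1,1,1,1,1,1,1).

Boundary ∂_2: C_2 → C_1 acts by ∂[p,q,r] = [q,r] − [p,r] + [p,q]. For instance
  ∂GQT = QT − GT + GQ,
  ∂GNR = NR − GR + GN.
As a 27×10 matrix over Z this has rank 10, with invariant factors (1,1,1,1,1,1,1,1,1,2).

Now H_k = ker ∂_k / im ∂_{k+1}, so:

  H_0: rank C_0 − rank ∂_1 = 15 − 13 = 2, and the invariant factors of ∂_1 are all 1, so H_0 ≅ Z^2.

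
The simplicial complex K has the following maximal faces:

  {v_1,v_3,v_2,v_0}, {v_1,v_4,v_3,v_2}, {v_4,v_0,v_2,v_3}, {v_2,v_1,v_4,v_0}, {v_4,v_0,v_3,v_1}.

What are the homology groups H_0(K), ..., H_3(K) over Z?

Order the vertices as v_0 < v_1 < v_2 < v_3 < v_4. Listing each simplex with vertices in this order, K has dimension 3 with simplices:

  0-simplices (5): [v_0], [v_1], [v_2], [v_3], [v_4]
  1-simplices (10): [v_0,v_1], [v_0,v_2], [v_0,v_3], [v_0,v_4], [v_1,v_2], [v_1,v_3], [v_1,v_4], [v_2,v_3], [v_2,v_4], [v_3,v_4]
  2-simplices (10): [v_0,v_1,v_2], [v_0,v_1,v_3], [v_0,v_1,v_4], [v_0,v_2,v_3], [v_0,v_2,v_4], [v_0,v_3,v_4], [v_1,v_2,v_3], [v_1,v_2,v_4], [v_1,v_3,v_4], [v_2,v_3,v_4]
  3-simplices (5): [v_0,v_1,v_2,v_3], [v_0,v_1,v_2,v_4], [v_0,v_1,v_3,v_4], [v_0,v_2,v_3,v_4], [v_1,v_2,v_3,v_4]

so the chain groups are C_0 ≅ Z^5, C_1 ≅ Z^10, C_2 ≅ Z^10, C_3 ≅ Z^5.

The boundary map ∂_1: C_1 → C_0 sends each edge [p,q] (with p < q) to q − p.
The 5×10 boundary matrix has rank 4 and Smith normal form diag(1,1,1,1).

Boundary ∂_2: C_2 → C_1 sends each 2-simplex [p,q,r] to [q,r] − [p,r] + [p,q]. For instance
  ∂[v_0,v_1,v_4] = [v_1,v_4] − [v_0,v_4] + [v_0,v_1],
  ∂[v_1,v_2,v_4] = [v_2,v_4] − [v_1,v_4] + [v_1,v_2].
As a 10×10 matrix over Z this has rank 6, with invariant factors (1,1,1,1,1,1).

The boundary map ∂_3: C_3 → C_2 sends each 3-simplex σ to the alternating sum Σ_i (−1)^i (σ with its i-th vertex removed). For instance
  ∂[v_0,v_1,v_3,v_4] = [v_1,v_3,v_4] − [v_0,v_3,v_4] + [v_0,v_1,v_4] − [v_0,v_1,v_3],
  ∂[v_0,v_2,v_3,v_4] = [v_2,v_3,v_4] − [v_0,v_3,v_4] + [v_0,v_2,v_4] − [v_0,v_2,v_3].
The 10×5 boundary matrix has rank 4 and Smith normal form diag(1,1,1,1).

From H_k ≅ ker(∂_k) / im(∂_{k+1}) we obtain:

  H_0: rank C_0 − rank ∂_1 = 5 − 4 = 1, and the invariant factors of ∂_1 are all 1, so H_0 = Z.
  H_1: rank ker ∂_1 − rank ∂_2 = (10 − 4) − 6 = 0, and the invariant factors of ∂_2 are all 1, so H_1 = 0.
  H_2: rank ker ∂_2 − rank ∂_3 = (10 − 6) − 4 = 0, and the invariant factors of ∂_3 are all 1, so H_2 = 0.
  H_3: rank ker ∂_3 − rank ∂_4 = (5 − 4) − 0 = 1, and there is no ∂_4, so H_3 = Z.

H_0 ≅ Z,  H_1 = 0,  H_2 = 0,  H_3 ≅ Z.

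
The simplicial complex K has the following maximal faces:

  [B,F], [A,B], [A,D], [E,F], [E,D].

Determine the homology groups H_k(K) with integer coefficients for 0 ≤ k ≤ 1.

H_0 ≅ Z,  H_1 ≅ Z.

We work with the vertex ordering A < B < D < E < F. The simplices of K, each written with vertices in increasing order, are:

  0-simplices (5): A, B, D, E, F
  1-simplices (5): AB, AD, BF, DE, EF

giving chain groups C_0 ≅ Z^5, C_1 ≅ Z^5.

The boundary map ∂_1: C_1 → C_0 sends each edge [p,q] (with p < q) to q − p. For instance
  ∂AD = D − A.
As a 5×5 matrix over Z this has rank 4, with invariant factors (1,1,1,1).

From H_k ≅ ker(∂_k) / im(∂_{k+1}) we obtain:

  H_0: rank C_0 − rank ∂_1 = 5 − 4 = 1, and the invariant factors of ∂_1 are all 1, so H_0 = Z.
  H_1: rank ker ∂_1 − rank ∂_2 = (5 − 4) − 0 = 1, and there is no ∂_2, so H_1 = Z.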